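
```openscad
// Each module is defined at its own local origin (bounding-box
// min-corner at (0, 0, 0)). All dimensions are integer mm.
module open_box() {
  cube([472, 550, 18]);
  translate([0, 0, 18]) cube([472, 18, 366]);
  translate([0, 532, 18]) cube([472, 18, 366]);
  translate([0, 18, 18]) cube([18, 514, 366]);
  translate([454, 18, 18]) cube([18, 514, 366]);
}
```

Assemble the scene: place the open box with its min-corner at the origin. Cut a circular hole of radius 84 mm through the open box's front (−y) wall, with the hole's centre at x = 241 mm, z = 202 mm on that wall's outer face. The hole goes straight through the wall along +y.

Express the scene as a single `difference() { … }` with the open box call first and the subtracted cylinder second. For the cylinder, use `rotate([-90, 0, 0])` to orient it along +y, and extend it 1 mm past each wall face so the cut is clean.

difference() {
  open_box();
  translate([241, -1, 202]) rotate([-90, 0, 0]) cylinder(h = 20, r = 84);
}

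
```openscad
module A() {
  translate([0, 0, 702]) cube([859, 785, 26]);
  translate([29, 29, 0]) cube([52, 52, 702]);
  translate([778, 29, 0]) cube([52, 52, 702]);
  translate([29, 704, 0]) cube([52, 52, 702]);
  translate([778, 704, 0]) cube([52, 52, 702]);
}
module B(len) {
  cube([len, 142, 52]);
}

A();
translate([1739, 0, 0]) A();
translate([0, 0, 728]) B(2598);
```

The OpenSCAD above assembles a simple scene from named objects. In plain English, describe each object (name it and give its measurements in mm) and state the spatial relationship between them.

A is a table with a 859×785 mm rectangular top, 26 mm thick, top surface at z = 728 mm, supported by four 52×52 mm square legs, each inset 29 mm from the nearest pair of top edges, running from the floor.

B is a rectangular beam 2598 mm long (x), 142 mm deep (y), 52 mm thick (z).

The beam spans the tops of two tables placed 880 mm apart, resting at z = 728 mm.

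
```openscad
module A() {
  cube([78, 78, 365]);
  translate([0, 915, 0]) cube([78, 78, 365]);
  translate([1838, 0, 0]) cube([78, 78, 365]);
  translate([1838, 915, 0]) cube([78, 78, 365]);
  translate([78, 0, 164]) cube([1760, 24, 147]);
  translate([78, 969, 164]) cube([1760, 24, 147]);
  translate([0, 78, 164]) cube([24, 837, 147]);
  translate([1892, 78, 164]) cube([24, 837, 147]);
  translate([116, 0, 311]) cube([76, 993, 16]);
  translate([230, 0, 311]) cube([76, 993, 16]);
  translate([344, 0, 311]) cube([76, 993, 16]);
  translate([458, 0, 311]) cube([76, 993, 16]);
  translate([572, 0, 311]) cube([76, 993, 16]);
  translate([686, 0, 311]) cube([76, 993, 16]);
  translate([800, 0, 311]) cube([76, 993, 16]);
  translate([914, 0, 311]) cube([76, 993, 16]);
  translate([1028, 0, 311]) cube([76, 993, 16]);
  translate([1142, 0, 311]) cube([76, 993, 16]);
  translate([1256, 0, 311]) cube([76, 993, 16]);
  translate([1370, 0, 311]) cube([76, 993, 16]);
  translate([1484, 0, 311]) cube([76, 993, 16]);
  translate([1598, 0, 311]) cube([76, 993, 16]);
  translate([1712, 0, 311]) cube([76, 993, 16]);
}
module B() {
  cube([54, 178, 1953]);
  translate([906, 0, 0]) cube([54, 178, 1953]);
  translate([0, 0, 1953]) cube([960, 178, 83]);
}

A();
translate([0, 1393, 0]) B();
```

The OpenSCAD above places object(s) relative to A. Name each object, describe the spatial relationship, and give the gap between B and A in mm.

A is a bed frame. B is a door frame. The door frame is on the floor beside the bed frame on its +y side. The gap between the door frame and the bed frame is 400 mm.

The door frame's nearest face is 400 mm from the bed frame's +y face.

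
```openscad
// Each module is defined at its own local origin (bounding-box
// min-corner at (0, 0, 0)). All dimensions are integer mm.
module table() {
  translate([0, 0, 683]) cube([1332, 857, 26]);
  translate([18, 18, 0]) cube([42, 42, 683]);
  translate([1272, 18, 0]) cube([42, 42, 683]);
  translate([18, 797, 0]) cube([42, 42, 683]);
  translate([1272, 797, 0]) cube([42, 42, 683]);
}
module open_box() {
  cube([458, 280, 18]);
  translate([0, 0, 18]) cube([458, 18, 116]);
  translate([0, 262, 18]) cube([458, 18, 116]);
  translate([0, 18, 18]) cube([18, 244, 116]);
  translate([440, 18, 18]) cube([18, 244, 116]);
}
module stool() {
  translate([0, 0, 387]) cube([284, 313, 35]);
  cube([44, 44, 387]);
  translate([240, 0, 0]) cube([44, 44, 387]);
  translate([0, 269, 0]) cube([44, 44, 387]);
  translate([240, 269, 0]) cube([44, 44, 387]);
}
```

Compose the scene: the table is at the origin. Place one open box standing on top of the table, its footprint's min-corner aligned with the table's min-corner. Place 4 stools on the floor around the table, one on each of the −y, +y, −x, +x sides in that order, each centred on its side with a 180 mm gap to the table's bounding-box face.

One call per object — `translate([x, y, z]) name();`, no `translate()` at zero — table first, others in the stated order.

table();
translate([0, 0, 709]) open_box();
translate([524, -493, 0]) stool();
translate([524, 1037, 0]) stool();
translate([-464, 272, 0]) stool();
translate([1512, 272, 0]) stool();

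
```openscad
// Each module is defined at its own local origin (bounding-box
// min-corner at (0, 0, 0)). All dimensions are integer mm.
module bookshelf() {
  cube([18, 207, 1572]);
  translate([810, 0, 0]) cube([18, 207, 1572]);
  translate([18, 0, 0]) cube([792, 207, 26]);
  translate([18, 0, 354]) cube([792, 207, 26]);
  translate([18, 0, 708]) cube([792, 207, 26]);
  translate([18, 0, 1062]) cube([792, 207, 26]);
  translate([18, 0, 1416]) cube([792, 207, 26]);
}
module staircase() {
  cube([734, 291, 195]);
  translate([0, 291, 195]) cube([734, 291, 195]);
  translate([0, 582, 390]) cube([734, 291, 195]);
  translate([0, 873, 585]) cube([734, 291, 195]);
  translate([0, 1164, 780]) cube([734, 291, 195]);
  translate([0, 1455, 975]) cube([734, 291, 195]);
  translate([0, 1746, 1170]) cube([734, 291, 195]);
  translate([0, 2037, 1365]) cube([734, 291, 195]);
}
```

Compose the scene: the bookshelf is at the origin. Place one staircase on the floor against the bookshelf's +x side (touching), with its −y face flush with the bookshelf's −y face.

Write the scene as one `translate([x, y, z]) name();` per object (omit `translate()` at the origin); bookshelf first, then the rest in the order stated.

bookshelf();
translate([828, 0, 0]) staircase();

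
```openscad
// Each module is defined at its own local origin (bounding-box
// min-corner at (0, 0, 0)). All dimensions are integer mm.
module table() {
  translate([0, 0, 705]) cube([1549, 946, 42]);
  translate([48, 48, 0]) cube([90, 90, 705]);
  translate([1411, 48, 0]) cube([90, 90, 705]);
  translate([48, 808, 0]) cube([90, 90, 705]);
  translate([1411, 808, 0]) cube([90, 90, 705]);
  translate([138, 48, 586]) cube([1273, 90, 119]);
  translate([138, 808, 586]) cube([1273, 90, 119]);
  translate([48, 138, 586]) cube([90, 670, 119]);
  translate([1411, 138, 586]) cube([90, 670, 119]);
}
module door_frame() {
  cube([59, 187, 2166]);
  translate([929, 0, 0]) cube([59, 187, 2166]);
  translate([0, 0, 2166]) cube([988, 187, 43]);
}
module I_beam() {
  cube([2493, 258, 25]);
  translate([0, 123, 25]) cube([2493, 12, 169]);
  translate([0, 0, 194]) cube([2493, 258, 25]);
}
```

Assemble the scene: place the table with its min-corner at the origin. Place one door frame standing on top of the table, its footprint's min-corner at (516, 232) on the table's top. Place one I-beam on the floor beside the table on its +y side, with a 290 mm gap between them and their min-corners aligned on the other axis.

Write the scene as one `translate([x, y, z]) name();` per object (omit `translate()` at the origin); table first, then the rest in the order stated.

table();
translate([516, 232, 747]) door_frame();
translate([0, 1236, 0]) I_beam();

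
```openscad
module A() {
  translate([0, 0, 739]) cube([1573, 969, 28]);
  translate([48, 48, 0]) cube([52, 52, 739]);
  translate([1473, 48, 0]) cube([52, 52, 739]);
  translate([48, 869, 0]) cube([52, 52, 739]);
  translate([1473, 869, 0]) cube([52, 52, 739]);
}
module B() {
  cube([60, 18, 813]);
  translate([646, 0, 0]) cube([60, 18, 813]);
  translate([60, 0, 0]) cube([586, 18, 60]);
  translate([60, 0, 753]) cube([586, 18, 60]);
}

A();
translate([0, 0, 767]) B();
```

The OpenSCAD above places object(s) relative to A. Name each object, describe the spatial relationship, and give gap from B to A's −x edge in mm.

A is a table. B is a picture frame. The picture frame is on top of the table. The gap from the picture frame to the table's −x edge is 0 mm.

The picture frame's min-x is at 0; the table's min-x is 0; gap = 0 mm.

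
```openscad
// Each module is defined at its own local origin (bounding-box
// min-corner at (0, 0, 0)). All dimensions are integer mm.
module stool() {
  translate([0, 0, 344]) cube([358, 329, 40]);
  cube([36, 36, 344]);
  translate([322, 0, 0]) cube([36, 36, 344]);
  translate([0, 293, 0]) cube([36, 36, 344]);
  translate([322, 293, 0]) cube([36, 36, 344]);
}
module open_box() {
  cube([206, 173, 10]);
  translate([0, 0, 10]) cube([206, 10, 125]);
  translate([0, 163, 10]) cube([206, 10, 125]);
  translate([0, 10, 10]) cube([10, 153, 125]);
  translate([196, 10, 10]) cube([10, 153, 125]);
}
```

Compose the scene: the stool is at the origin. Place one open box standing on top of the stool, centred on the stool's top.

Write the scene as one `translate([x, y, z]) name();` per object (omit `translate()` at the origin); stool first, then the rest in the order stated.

stool();
translate([76, 78, 384]) open_box();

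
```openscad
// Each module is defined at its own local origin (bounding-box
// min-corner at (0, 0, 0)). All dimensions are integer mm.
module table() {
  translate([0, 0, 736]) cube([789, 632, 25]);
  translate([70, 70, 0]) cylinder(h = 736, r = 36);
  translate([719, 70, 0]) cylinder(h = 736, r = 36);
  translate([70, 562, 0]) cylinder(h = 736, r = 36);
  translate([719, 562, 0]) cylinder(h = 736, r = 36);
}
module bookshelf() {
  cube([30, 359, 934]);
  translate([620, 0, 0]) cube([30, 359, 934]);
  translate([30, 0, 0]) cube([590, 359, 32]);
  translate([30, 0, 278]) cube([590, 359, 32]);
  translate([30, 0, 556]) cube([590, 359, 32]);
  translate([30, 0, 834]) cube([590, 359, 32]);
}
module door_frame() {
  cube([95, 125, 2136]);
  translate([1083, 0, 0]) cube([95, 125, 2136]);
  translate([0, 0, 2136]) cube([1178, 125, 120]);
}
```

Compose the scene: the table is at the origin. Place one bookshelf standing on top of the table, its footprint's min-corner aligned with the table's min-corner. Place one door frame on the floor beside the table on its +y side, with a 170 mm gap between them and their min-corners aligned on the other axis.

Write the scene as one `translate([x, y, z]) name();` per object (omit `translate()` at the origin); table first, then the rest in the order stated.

table();
translate([0, 0, 761]) bookshelf();
translate([0, 802, 0]) door_frame();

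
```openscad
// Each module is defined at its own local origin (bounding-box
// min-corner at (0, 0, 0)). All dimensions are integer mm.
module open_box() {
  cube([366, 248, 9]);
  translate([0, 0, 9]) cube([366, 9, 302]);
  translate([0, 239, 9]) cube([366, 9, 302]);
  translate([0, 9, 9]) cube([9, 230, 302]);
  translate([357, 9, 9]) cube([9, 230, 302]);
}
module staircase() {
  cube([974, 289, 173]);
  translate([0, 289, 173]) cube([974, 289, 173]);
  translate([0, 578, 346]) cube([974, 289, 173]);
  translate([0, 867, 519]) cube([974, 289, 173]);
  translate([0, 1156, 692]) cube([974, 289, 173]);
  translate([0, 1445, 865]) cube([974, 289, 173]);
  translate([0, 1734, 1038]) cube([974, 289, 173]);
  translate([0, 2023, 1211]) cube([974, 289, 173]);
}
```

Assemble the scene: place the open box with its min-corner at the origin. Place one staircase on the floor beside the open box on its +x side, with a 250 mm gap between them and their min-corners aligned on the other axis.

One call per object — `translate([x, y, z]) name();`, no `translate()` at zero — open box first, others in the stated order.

open_box();
translate([616, 0, 0]) staircase();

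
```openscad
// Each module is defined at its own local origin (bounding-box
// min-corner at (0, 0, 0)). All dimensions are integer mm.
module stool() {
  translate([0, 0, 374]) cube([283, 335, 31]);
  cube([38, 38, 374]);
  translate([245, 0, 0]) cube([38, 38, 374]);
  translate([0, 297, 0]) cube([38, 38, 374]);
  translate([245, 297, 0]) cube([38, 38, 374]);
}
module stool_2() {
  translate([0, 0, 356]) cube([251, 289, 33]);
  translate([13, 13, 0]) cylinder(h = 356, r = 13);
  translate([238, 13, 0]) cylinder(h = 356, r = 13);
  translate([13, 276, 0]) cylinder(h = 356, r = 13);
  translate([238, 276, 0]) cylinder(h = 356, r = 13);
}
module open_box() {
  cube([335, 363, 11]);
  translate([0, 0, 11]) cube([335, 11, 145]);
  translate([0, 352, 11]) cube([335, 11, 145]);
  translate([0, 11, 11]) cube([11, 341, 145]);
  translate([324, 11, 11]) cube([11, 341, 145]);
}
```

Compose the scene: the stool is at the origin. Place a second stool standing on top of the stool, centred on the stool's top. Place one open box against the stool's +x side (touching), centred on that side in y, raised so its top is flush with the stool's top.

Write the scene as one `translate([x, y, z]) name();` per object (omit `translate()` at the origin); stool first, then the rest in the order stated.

stool();
translate([16, 23, 405]) stool_2();
translate([283, -14, 249]) open_box();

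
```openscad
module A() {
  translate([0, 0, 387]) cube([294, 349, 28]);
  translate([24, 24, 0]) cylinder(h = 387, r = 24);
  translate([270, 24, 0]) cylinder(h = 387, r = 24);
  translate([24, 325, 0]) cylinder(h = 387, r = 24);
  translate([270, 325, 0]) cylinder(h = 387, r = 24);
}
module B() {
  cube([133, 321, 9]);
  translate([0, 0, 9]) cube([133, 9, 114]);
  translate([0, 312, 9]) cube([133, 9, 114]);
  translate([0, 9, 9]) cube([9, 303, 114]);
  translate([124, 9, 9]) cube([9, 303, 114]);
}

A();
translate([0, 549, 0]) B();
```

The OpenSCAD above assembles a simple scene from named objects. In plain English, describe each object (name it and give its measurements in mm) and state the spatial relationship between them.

A is a four-legged stool. The seat is 294×349 mm, 28 mm thick, top at z = 415 mm. It stands on four round legs, each 48 mm in diameter, from z = 0 to the seat underside, each leg's axis is inset half a diameter from the nearest pair of seat edges (so the leg's bounding box is flush with the corner).

B is an open storage box with external size 133×321×123 mm and wall thickness 9 mm (the base is also 9 mm thick). The base covers the whole footprint; the four walls stand on the base, with the y-facing walls full-width and the x-facing walls fitting between their inner faces.

The open box is on the floor beside the stool on its +y side.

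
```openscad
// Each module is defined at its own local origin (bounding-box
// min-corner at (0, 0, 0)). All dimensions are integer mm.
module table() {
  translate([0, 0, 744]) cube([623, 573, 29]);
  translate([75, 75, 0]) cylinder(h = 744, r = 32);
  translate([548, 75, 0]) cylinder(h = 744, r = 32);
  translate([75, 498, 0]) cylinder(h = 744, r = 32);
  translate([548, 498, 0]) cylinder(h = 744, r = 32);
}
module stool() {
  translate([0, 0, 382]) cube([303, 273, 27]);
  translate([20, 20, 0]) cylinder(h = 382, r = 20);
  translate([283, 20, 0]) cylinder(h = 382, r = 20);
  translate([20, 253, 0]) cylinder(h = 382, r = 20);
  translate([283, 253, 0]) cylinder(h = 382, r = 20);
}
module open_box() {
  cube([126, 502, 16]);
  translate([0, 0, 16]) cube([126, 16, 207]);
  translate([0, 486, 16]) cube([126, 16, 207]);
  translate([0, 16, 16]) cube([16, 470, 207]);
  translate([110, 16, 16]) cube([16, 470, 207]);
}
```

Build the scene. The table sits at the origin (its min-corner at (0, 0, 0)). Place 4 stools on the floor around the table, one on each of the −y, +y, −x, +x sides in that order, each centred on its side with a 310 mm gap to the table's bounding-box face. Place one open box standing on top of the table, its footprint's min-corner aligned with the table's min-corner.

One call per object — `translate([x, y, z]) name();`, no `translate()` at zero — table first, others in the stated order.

table();
translate([160, -583, 0]) stool();
translate([160, 883, 0]) stool();
translate([-613, 150, 0]) stool();
translate([933, 150, 0]) stool();
translate([0, 0, 773]) open_box();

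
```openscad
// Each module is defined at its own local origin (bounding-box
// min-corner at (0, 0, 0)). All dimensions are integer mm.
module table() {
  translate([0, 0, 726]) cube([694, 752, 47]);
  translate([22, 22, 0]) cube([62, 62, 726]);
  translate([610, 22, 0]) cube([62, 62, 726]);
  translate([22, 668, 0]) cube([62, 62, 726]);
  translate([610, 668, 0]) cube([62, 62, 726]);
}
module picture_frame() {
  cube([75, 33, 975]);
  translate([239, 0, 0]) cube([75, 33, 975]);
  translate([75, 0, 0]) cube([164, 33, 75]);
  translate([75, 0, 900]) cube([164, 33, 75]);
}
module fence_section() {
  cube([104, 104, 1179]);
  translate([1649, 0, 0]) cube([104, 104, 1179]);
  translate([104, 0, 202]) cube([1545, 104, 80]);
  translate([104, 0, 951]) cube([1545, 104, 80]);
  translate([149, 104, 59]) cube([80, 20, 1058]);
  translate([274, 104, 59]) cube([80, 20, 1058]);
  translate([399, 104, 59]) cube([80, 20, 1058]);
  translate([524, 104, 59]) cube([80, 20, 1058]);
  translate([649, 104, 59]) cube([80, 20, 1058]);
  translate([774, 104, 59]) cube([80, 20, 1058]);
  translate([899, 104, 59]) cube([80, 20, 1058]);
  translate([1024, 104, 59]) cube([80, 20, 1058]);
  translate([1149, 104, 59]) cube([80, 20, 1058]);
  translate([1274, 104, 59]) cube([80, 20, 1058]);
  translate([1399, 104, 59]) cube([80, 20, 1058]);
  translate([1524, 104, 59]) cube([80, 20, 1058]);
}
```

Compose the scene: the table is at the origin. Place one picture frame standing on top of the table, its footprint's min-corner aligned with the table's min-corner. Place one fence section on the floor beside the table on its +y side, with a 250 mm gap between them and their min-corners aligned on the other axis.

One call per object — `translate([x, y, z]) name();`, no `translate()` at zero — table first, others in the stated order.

table();
translate([0, 0, 773]) picture_frame();
translate([0, 1002, 0]) fence_section();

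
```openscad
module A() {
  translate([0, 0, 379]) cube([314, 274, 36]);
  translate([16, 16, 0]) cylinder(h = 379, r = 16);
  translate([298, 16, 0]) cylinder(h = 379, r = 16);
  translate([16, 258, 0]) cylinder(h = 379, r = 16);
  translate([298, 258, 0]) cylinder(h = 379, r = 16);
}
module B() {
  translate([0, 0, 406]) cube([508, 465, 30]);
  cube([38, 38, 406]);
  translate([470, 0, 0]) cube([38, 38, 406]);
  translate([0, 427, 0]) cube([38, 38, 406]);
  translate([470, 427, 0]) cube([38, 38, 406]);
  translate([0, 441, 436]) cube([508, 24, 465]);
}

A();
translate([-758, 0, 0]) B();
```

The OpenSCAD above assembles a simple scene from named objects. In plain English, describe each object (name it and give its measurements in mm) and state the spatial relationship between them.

A is a simple wooden stool: a rectangular seat 314 mm (x) by 274 mm (y), 36 mm thick, top face at z = 415 mm, on four round legs, each 32 mm in diameter. The legs rest on z = 0, each leg's axis is inset half a diameter from the nearest pair of seat edges (so the leg's bounding box is flush with the corner).

B is a chair: 508×465 mm seat, 30 mm thick, top at z = 436 mm, on four 38 mm square corner legs flush with the seat edges. A 24 mm thick backrest slab spans the full seat width, extending 465 mm above the seat top, its back face flush with the seat's +y edge.

The chair is on the floor beside the stool on its −x side.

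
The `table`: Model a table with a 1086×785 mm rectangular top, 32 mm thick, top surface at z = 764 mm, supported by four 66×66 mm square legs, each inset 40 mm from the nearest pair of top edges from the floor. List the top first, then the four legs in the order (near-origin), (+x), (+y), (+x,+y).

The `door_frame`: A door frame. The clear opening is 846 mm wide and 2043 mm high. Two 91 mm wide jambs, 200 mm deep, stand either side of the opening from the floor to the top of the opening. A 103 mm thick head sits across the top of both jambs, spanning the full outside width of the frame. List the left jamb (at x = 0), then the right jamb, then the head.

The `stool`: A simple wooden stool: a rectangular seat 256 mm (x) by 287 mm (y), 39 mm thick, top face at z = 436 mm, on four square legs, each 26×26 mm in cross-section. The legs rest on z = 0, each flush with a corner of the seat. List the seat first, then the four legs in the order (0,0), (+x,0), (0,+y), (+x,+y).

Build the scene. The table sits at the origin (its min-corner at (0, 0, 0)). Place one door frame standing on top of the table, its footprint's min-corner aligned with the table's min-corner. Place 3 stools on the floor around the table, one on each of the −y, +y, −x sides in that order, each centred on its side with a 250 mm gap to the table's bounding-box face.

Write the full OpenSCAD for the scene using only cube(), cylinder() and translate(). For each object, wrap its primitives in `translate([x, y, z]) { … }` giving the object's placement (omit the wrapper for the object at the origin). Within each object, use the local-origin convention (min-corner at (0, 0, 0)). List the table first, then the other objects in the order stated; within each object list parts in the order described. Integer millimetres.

translate([0, 0, 732]) cube([1086, 785, 32]);
translate([40, 40, 0]) cube([66, 66, 732]);
translate([980, 40, 0]) cube([66, 66, 732]);
translate([40, 679, 0]) cube([66, 66, 732]);
translate([980, 679, 0]) cube([66, 66, 732]);
translate([0, 0, 764]) {
  cube([91, 200, 2043]);
  translate([937, 0, 0]) cube([91, 200, 2043]);
  translate([0, 0, 2043]) cube([1028, 200, 103]);
}
translate([415, -537, 0]) {
  translate([0, 0, 397]) cube([256, 287, 39]);
  cube([26, 26, 397]);
  translate([230, 0, 0]) cube([26, 26, 397]);
  translate([0, 261, 0]) cube([26, 26, 397]);
  translate([230, 261, 0]) cube([26, 26, 397]);
}
translate([415, 1035, 0]) {
  translate([0, 0, 397]) cube([256, 287, 39]);
  cube([26, 26, 397]);
  translate([230, 0, 0]) cube([26, 26, 397]);
  translate([0, 261, 0]) cube([26, 26, 397]);
  translate([230, 261, 0]) cube([26, 26, 397]);
}
translate([-506, 249, 0]) {
  translate([0, 0, 397]) cube([256, 287, 39]);
  cube([26, 26, 397]);
  translate([230, 0, 0]) cube([26, 26, 397]);
  translate([0, 261, 0]) cube([26, 26, 397]);
  translate([230, 261, 0]) cube([26, 26, 397]);
}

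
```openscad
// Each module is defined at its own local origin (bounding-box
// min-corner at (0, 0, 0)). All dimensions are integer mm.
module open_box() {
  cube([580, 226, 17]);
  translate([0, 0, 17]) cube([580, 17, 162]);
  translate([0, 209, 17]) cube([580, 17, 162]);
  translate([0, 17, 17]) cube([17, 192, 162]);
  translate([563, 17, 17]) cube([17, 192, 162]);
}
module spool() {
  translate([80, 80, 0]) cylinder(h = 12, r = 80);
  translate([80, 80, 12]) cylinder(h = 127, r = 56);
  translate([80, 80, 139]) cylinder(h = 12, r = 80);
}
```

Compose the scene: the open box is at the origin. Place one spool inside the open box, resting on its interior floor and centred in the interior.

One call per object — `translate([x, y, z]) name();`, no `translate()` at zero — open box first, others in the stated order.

open_box();
translate([210, 33, 17]) spool();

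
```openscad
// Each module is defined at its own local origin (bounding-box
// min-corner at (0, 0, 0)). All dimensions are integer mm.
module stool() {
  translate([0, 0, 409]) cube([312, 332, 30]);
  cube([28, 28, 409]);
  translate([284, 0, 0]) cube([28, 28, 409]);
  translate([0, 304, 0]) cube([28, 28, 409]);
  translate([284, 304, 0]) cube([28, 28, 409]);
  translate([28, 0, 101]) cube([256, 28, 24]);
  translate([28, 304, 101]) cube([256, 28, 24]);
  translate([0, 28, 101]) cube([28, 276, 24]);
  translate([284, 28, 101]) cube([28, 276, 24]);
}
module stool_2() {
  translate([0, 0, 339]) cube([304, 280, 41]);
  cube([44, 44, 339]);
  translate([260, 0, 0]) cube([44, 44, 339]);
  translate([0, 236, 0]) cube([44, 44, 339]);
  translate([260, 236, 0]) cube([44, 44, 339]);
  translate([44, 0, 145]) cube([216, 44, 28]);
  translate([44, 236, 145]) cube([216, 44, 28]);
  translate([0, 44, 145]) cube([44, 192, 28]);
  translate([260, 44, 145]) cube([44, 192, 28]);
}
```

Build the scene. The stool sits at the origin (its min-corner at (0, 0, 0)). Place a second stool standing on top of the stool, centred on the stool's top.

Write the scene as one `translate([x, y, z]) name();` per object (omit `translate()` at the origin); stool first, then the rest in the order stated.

stool();
translate([4, 26, 439]) stool_2();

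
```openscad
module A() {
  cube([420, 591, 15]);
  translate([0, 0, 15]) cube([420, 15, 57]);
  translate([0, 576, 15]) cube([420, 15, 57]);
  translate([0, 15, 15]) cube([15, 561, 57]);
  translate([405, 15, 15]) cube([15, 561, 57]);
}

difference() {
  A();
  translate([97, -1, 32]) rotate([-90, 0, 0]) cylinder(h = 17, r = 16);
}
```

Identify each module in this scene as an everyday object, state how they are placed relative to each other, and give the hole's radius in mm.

A is an open box. The open box has a circular hole through its front wall. The hole's radius is 16 mm.

The subtracted cylinder has r = 16 mm.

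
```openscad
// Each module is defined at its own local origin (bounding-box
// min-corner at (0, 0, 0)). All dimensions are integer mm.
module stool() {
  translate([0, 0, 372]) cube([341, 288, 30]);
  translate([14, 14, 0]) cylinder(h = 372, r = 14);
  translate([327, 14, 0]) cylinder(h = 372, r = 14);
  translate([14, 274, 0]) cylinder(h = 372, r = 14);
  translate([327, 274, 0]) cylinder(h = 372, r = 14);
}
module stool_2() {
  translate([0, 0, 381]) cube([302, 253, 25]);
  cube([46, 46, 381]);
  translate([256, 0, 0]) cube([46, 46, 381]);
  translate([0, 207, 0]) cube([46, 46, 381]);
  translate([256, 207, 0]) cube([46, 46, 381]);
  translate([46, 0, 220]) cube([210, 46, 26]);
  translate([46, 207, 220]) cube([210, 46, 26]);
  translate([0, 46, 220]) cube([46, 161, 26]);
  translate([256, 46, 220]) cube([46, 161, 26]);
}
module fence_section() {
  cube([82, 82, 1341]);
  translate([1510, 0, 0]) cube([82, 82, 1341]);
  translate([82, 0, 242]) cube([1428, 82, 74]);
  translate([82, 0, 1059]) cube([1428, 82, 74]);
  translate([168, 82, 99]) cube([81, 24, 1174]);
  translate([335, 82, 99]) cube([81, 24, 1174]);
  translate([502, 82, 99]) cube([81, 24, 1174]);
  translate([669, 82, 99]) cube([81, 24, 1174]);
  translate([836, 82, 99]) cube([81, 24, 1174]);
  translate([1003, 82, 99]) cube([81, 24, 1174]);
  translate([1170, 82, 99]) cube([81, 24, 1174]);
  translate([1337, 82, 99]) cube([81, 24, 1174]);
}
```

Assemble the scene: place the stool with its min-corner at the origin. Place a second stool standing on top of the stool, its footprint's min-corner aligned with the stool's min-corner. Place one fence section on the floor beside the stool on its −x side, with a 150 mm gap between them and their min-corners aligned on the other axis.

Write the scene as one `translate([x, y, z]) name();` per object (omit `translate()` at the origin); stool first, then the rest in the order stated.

stool();
translate([0, 0, 402]) stool_2();
translate([-1742, 0, 0]) fence_section();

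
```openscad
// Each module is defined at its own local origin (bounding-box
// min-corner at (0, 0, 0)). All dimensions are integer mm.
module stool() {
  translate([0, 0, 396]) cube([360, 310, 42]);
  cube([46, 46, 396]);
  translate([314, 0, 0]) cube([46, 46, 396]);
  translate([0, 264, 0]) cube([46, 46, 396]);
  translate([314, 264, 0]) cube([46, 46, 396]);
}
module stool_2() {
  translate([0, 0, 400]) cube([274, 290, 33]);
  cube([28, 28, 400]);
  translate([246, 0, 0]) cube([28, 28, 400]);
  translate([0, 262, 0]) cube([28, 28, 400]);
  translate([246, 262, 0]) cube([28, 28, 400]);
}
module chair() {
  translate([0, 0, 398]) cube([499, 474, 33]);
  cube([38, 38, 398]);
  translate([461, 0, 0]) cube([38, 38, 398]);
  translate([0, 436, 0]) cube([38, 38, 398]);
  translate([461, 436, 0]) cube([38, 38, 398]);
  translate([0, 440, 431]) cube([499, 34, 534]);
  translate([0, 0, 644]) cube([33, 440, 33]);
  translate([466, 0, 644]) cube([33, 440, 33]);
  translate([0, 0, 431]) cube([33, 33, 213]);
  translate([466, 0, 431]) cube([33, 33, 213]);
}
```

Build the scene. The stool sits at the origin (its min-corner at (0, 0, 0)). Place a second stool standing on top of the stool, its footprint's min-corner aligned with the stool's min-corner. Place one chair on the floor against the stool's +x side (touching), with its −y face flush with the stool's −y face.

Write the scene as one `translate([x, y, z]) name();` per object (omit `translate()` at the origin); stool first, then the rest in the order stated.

stool();
translate([0, 0, 438]) stool_2();
translate([360, 0, 0]) chair();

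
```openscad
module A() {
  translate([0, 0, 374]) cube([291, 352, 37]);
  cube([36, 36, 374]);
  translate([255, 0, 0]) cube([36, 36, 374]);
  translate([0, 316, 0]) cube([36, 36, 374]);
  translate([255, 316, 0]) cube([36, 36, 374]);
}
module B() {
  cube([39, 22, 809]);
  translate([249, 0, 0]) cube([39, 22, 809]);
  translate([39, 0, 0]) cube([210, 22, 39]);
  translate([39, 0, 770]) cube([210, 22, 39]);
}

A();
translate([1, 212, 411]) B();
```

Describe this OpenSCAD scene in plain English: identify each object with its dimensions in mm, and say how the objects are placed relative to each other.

A is a four-legged stool. The seat is 291×352 mm, 37 mm thick, top at z = 411 mm. It stands on four square legs, each 36×36 mm in cross-section, from z = 0 to the seat underside, each flush with a corner of the seat.

B is a picture frame with a 210×731 mm rectangular opening (x by z) and a uniform 39 mm border on every side. Frame depth is 22 mm along y. It is built from two vertical stiles running the full outside height and two horizontal rails spanning the gap between the stiles.

The picture frame is on top of the stool.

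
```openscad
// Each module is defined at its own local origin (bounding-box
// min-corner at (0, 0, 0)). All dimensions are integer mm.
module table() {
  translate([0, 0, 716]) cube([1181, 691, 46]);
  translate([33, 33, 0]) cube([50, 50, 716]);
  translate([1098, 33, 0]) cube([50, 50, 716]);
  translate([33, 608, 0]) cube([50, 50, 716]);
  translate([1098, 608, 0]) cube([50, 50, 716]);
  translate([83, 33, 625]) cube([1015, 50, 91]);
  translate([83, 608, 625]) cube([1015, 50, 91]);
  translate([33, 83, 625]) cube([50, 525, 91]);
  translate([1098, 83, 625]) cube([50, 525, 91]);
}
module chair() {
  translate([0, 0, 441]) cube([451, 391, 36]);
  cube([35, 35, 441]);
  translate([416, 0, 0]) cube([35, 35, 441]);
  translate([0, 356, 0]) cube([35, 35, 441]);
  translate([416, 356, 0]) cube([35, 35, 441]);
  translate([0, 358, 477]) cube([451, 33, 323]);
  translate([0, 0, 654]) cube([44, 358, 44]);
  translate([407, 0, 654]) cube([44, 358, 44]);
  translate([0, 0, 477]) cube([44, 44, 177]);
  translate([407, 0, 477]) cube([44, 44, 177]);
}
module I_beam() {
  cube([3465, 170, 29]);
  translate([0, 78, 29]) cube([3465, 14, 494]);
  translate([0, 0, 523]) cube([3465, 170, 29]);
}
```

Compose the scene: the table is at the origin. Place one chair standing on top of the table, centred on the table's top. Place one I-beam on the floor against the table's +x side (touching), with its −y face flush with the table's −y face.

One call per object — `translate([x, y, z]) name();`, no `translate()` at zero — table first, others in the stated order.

table();
translate([365, 150, 762]) chair();
translate([1181, 0, 0]) I_beam();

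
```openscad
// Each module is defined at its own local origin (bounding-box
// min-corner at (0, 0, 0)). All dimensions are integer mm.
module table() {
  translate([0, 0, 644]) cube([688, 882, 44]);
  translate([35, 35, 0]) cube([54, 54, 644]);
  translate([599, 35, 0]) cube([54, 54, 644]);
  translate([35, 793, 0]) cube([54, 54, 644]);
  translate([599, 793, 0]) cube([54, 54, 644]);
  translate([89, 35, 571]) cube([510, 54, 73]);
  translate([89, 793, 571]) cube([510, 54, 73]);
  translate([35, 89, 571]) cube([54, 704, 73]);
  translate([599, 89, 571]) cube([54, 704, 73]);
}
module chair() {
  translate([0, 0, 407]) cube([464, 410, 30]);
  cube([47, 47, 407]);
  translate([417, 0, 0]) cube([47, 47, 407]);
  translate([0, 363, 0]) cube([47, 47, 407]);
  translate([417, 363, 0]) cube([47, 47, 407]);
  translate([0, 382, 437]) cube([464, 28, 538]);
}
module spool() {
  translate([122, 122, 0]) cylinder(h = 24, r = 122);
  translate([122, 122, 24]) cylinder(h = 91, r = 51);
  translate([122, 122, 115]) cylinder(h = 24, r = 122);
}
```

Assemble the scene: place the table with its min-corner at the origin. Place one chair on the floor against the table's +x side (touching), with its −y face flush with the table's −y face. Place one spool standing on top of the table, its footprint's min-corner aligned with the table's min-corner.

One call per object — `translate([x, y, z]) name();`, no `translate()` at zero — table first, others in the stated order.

table();
translate([688, 0, 0]) chair();
translate([0, 0, 688]) spool();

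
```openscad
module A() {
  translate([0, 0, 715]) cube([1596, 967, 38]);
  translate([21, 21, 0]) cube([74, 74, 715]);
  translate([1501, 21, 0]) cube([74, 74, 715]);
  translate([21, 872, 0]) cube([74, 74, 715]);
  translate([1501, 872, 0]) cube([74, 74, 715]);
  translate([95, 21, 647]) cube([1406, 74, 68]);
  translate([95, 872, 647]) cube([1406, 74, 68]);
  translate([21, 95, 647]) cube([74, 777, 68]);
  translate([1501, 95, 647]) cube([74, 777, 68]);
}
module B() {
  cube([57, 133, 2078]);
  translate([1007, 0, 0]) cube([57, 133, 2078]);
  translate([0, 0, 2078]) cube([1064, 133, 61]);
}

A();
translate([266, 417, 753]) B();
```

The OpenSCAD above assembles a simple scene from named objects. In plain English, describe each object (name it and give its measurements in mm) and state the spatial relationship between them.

A is a table with a 1596×967 mm rectangular top, 38 mm thick, top surface at z = 753 mm, supported by four 74×74 mm square legs, each inset 21 mm from the nearest pair of top edges, running from the floor. Four apron rails, 74 mm thick and 68 mm tall, run between adjacent legs with their top edges flush with the underside of the top and their outer faces flush with the legs' outer faces.

B is a door frame. The clear opening is 950 mm wide and 2078 mm high. Two 57 mm wide jambs, 133 mm deep, stand either side of the opening from the floor to the top of the opening. A 61 mm thick head sits across the top of both jambs, spanning the full outside width of the frame.

The door frame is on top of the table, centred.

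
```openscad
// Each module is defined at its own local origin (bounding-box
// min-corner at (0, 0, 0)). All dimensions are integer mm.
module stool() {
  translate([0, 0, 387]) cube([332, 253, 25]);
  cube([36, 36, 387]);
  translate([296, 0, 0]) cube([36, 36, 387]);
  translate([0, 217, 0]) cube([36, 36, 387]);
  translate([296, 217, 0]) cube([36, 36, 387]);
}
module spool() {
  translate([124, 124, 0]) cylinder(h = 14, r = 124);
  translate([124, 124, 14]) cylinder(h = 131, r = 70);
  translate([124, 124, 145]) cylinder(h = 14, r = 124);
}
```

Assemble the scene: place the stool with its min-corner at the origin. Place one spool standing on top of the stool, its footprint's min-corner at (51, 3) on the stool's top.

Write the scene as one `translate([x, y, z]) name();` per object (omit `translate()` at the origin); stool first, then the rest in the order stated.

stool();
translate([51, 3, 412]) spool();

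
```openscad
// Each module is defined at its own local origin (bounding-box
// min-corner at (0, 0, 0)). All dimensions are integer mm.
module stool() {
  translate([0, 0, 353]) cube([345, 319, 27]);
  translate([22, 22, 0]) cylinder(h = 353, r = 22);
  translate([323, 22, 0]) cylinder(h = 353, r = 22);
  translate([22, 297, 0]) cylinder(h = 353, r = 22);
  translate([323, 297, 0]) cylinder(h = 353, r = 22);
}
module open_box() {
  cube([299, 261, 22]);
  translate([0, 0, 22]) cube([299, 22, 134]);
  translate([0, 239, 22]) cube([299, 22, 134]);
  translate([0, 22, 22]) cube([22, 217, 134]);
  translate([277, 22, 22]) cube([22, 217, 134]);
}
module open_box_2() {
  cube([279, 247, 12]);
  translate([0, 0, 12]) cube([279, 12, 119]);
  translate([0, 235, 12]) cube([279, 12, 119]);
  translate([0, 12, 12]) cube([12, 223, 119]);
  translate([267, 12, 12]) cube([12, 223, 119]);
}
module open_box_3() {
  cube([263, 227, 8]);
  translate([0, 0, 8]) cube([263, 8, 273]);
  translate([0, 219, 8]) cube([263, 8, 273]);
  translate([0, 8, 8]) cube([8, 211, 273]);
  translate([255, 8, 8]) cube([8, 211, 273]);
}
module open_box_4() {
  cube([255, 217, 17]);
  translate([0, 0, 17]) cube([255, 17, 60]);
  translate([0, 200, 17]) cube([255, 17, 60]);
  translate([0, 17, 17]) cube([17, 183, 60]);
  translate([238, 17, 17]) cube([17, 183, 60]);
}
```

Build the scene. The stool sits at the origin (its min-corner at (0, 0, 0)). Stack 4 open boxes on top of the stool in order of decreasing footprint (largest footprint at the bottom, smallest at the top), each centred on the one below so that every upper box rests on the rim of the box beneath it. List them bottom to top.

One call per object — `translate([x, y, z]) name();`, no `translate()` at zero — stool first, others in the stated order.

stool();
translate([23, 29, 380]) open_box();
translate([33, 36, 536]) open_box_2();
translate([41, 46, 667]) open_box_3();
translate([45, 51, 948]) open_box_4();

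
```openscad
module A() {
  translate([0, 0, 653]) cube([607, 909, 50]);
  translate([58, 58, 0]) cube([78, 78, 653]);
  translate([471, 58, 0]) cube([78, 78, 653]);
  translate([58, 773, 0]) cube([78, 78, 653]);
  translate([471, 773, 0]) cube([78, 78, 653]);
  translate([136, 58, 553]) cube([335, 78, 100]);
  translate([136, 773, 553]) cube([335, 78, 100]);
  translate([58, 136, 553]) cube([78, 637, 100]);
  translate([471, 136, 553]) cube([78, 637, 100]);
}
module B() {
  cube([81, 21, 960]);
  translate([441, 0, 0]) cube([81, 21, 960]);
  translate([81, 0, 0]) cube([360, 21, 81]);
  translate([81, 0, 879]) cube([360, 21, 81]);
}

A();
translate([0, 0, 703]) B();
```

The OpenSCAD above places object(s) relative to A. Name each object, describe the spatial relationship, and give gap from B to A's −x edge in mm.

The picture frame's min-x is at 0; the table's min-x is 0; gap = 0 mm.

A is a table. B is a picture frame. The picture frame is on top of the table. The gap from the picture frame to the table's −x edge is 0 mm.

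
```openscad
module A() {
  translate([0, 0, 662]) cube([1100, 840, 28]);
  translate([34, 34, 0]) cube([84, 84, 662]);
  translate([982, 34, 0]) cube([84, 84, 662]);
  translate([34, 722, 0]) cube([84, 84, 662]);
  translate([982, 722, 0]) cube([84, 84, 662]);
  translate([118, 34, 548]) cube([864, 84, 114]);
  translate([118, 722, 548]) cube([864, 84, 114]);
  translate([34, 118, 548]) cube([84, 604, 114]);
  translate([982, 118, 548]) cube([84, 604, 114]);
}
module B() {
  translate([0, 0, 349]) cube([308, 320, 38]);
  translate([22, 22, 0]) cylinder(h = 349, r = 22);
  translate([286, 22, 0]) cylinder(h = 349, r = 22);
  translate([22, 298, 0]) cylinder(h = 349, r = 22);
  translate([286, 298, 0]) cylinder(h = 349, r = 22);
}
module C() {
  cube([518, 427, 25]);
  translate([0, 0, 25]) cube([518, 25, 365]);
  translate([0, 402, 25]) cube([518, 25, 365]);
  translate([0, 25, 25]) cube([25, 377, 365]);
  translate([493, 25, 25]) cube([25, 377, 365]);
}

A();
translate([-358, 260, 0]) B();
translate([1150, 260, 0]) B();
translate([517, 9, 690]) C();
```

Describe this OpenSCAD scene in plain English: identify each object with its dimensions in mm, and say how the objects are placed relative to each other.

A is a table: top 1100 mm (x) × 840 mm (y), 28 mm thick, upper face at z = 690 mm, on four 84×84 mm square legs, each inset 34 mm from the nearest pair of top edges, running from z = 0 to the bottom of the top. Four apron rails, 84 mm thick and 114 mm tall, run between adjacent legs with their top edges flush with the underside of the top and their outer faces flush with the legs' outer faces.

B is a four-legged stool. The seat is 308×320 mm, 38 mm thick, top at z = 387 mm. It stands on four round legs, each 44 mm in diameter, from z = 0 to the seat underside, each leg's axis is inset half a diameter from the nearest pair of seat edges (so the leg's bounding box is flush with the corner).

C is an open-topped rectangular box: outside dimensions 518×427×390 mm, with a uniform wall and base thickness of 25 mm. The base is a full 518×427 slab on the floor; four walls sit on top of the base. The front and back walls (the −y and +y sides) span the full width; the two side walls fit between them.

Two stools sit around the table at the −x, +x sides. The open box is on top of the table.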